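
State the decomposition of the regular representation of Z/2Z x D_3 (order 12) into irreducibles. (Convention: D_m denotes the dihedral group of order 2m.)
Each irreducible V_i of dimension d_i appears with multiplicity d_i, i.e. rho_reg = (direct sum over all irreducibles V_i) d_i V_i. The irreducible dimensions for Z/2Z x D_3 are 1, 1, 1, 1, 2, 2: 4 irreducibles of dimension 1, each with multiplicity 1; 2 irreducibles of dimension 2, each with multiplicity 2. Total dimension 4*1*1 + 2*2*2 = 12 = |G|.

Derivation: General theorem: in the regular representation of a finite group G, each irreducible appears with multiplicity equal to its dimension. Check: dim(rho_reg) = sum d_i^2 = 1 + 1 + 1 + 1 + 4 + 4 = 12 = |G|.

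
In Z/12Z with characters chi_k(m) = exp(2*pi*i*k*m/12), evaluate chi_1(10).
chi_1(10) = zeta_12^10 = exp(-I*pi/3)

Proof sketch: chi_1(10) = zeta_12^(1*10) = zeta_12^10. Since zeta_12^12 = 1, this equals zeta_12^10 = exp(2*pi*i*10/12) = exp(-I*pi/3).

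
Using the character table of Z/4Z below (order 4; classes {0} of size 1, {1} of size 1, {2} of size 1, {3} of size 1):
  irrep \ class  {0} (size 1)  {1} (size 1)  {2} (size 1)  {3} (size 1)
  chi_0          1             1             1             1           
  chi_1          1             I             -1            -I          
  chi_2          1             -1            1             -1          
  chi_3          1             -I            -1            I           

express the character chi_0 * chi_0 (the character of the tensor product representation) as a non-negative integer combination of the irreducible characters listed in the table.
chi_0 tensor chi_0 = chi_0 (all other irreducibles have multiplicity 0).

The character of a tensor product is the pointwise product (chi_0 * chi_0)(C) = chi_0(C) * chi_0(C):
  {0}: (1)*(1), {1}: (1)*(1), {2}: (1)*(1), {3}: (1)*(1)
so (chi_0 * chi_0) takes values
  {0} -> 1, {1} -> 1, {2} -> 1, {3} -> 1.
Now take the inner product of this character with each irreducible chi from the table, <chi_0*chi_0, chi> = (1/4) sum_C |C| (chi_0*chi_0)(C) conj(chi(C)):
  <chi_0*chi_0, chi_0> = (1/4)[1*(1)*conj(1) + 1*(1)*conj(1) + 1*(1)*conj(1) + 1*(1)*conj(1)]
      = (1/4)[(1) + (1) + (1) + (1)] = 4/4 = 1
  <chi_0*chi_0, chi_1> = (1/4)[1*(1)*conj(1) + 1*(1)*conj(I) + 1*(1)*conj(-1) + 1*(1)*conj(-I)]
      = (1/4)[(1) + (-I) + (-1) + (I)] = 0/4 = 0
  <chi_0*chi_0, chi_2> = (1/4)[1*(1)*conj(1) + 1*(1)*conj(-1) + 1*(1)*conj(1) + 1*(1)*conj(-1)]
      = (1/4)[(1) + (-1) + (1) + (-1)] = 0/4 = 0
  <chi_0*chi_0, chi_3> = (1/4)[1*(1)*conj(1) + 1*(1)*conj(-I) + 1*(1)*conj(-1) + 1*(1)*conj(I)]
      = (1/4)[(1) + (I) + (-1) + (-I)] = 0/4 = 0
(Exp terms are combined using exp(i*s)*conj(exp(i*t)) = exp(i*(s-t)), and sums of them are collapsed using the identity that for every m > 1 the m distinct m-th roots of unity sum to 0, e.g. 1 + exp(2*I*pi/3) + exp(-2*I*pi/3) = 0.)
Hence the multiplicities are chi_0: 1. Dimension check: dim(chi_0)*dim(chi_0) = 1*1 = 1 and sum (mult * dim) = 1*1 = 1.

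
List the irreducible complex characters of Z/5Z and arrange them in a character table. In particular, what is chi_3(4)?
Character table of Z/5Z (irreps indexed chi_0,...,chi_4 with chi_k(m) = zeta_5^(k*m), zeta_5 = exp(2*pi*i/5)):
  irrep \ class  {0} (size 1)  {1} (size 1)    {2} (size 1)    {3} (size 1)    {4} (size 1)  
  chi_0          1             1               1               1               1             
  chi_1          1             exp(2*I*pi/5)   exp(4*I*pi/5)   exp(-4*I*pi/5)  exp(-2*I*pi/5)
  chi_2          1             exp(4*I*pi/5)   exp(-2*I*pi/5)  exp(2*I*pi/5)   exp(-4*I*pi/5)
  chi_3          1             exp(-4*I*pi/5)  exp(2*I*pi/5)   exp(-2*I*pi/5)  exp(4*I*pi/5) 
  chi_4          1             exp(-2*I*pi/5)  exp(-4*I*pi/5)  exp(4*I*pi/5)   exp(2*I*pi/5) 

Spot check: chi_3(4) = zeta_5^(3*4) = zeta_5^12 = exp(4*I*pi/5).

Proof sketch: Z/5Z is abelian, so all 5 irreducible complex representations are 1-dimensional. They are given by chi_k(m) = zeta_5^(k*m) for k = 0,...,4. Row orthogonality: sum_m chi_k(m) conj(chi_l(m)) = 5 * [k = l].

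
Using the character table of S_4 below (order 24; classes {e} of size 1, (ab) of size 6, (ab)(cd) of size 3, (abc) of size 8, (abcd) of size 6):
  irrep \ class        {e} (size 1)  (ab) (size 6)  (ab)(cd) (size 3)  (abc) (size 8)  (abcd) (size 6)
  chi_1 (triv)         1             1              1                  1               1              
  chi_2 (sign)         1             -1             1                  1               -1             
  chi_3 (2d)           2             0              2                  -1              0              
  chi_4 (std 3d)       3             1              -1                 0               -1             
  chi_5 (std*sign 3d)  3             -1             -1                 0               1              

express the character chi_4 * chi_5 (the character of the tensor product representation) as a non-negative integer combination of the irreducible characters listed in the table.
chi_4 tensor chi_5 = chi_2 + chi_3 + chi_4 + chi_5 (all other irreducibles have multiplicity 0).

Working: The character of a tensor product is the pointwise product (chi_4 * chi_5)(C) = chi_4(C) * chi_5(C):
  {e}: (3)*(3), (ab): (1)*(-1), (ab)(cd): (-1)*(-1), (abc): (0)*(0), (abcd): (-1)*(1)
so (chi_4 * chi_5) takes values
  {e} -> 9, (ab) -> -1, (ab)(cd) -> 1, (abc) -> 0, (abcd) -> -1.
Now take the inner product of this character with each irreducible chi from the table, <chi_4*chi_5, chi> = (1/24) sum_C |C| (chi_4*chi_5)(C) conj(chi(C)):
  <chi_4*chi_5, chi_1> = (1/24)[1*(9)*conj(1) + 6*(-1)*conj(1) + 3*(1)*conj(1) + 8*(0)*conj(1) + 6*(-1)*conj(1)]
      = (1/24)[(9) + (-6) + (3) + (0) + (-6)] = 0/24 = 0
  <chi_4*chi_5, chi_2> = (1/24)[1*(9)*conj(1) + 6*(-1)*conj(-1) + 3*(1)*conj(1) + 8*(0)*conj(1) + 6*(-1)*conj(-1)]
      = (1/24)[(9) + (6) + (3) + (0) + (6)] = 24/24 = 1
  <chi_4*chi_5, chi_3> = (1/24)[1*(9)*conj(2) + 6*(-1)*conj(0) + 3*(1)*conj(2) + 8*(0)*conj(-1) + 6*(-1)*conj(0)]
      = (1/24)[(18) + (0) + (6) + (0) + (0)] = 24/24 = 1
  <chi_4*chi_5, chi_4> = (1/24)[1*(9)*conj(3) + 6*(-1)*conj(1) + 3*(1)*conj(-1) + 8*(0)*conj(0) + 6*(-1)*conj(-1)]
      = (1/24)[(27) + (-6) + (-3) + (0) + (6)] = 24/24 = 1
  <chi_4*chi_5, chi_5> = (1/24)[1*(9)*conj(3) + 6*(-1)*conj(-1) + 3*(1)*conj(-1) + 8*(0)*conj(0) + 6*(-1)*conj(1)]
      = (1/24)[(27) + (6) + (-3) + (0) + (-6)] = 24/24 = 1
Hence the multiplicities are chi_2: 1, chi_3: 1, chi_4: 1, chi_5: 1. Dimension check: dim(chi_4)*dim(chi_5) = 3*3 = 9 and sum (mult * dim) = 1*1 + 1*2 + 1*3 + 1*3 = 9.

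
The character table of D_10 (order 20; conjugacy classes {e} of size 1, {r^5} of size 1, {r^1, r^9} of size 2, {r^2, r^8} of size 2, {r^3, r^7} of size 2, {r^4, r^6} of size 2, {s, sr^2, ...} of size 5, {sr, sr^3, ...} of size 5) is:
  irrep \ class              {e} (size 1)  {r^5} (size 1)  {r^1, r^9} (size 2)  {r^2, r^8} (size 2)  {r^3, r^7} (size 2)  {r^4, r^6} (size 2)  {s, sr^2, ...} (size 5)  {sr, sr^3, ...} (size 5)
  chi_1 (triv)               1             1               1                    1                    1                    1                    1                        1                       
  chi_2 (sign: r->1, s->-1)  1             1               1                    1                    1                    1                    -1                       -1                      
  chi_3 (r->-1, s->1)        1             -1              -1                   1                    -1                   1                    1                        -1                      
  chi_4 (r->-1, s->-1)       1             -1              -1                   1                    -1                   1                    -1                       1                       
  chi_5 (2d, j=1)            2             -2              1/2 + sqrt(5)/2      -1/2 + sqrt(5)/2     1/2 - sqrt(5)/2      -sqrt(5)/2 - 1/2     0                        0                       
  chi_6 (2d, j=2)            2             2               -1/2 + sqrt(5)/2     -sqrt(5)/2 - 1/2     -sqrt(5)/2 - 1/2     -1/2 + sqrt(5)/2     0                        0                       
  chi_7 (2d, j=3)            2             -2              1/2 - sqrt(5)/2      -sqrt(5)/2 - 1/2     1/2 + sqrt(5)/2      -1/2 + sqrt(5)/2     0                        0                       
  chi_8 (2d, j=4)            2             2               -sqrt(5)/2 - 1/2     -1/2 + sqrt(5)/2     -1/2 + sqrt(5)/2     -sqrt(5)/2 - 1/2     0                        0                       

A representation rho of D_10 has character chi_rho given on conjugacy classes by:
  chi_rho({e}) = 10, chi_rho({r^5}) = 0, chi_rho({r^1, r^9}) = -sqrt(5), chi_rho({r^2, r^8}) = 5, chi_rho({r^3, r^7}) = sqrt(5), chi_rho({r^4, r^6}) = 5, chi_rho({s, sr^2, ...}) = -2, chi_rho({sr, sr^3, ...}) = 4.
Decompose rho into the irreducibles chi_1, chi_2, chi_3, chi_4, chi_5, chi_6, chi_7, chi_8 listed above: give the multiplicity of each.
Multiplicities: chi_1: 2, chi_2: 1, chi_3: 0, chi_4: 3, chi_5: 0, chi_6: 0, chi_7: 1, chi_8: 1.

Proof sketch: Use <chi_rho, chi> = (1/|G|) sum_C |C| * chi_rho(C) * conj(chi(C)) with |G| = 20 for each irreducible chi in the table:
  <chi_rho, chi_1> = (1/20)[1*(10)*conj(1) + 1*(0)*conj(1) + 2*(-sqrt(5))*conj(1) + 2*(5)*conj(1) + 2*(sqrt(5))*conj(1) + 2*(5)*conj(1) + 5*(-2)*conj(1) + 5*(4)*conj(1)]
      = (1/20)[(10) + (0) + (-2*sqrt(5)) + (10) + (2*sqrt(5)) + (10) + (-10) + (20)] = 40/20 = 2
  <chi_rho, chi_2> = (1/20)[1*(10)*conj(1) + 1*(0)*conj(1) + 2*(-sqrt(5))*conj(1) + 2*(5)*conj(1) + 2*(sqrt(5))*conj(1) + 2*(5)*conj(1) + 5*(-2)*conj(-1) + 5*(4)*conj(-1)]
      = (1/20)[(10) + (0) + (-2*sqrt(5)) + (10) + (2*sqrt(5)) + (10) + (10) + (-20)] = 20/20 = 1
  <chi_rho, chi_3> = (1/20)[1*(10)*conj(1) + 1*(0)*conj(-1) + 2*(-sqrt(5))*conj(-1) + 2*(5)*conj(1) + 2*(sqrt(5))*conj(-1) + 2*(5)*conj(1) + 5*(-2)*conj(1) + 5*(4)*conj(-1)]
      = (1/20)[(10) + (0) + (2*sqrt(5)) + (10) + (-2*sqrt(5)) + (10) + (-10) + (-20)] = 0/20 = 0
  <chi_rho, chi_4> = (1/20)[1*(10)*conj(1) + 1*(0)*conj(-1) + 2*(-sqrt(5))*conj(-1) + 2*(5)*conj(1) + 2*(sqrt(5))*conj(-1) + 2*(5)*conj(1) + 5*(-2)*conj(-1) + 5*(4)*conj(1)]
      = (1/20)[(10) + (0) + (2*sqrt(5)) + (10) + (-2*sqrt(5)) + (10) + (10) + (20)] = 60/20 = 3
  <chi_rho, chi_5> = (1/20)[1*(10)*conj(2) + 1*(0)*conj(-2) + 2*(-sqrt(5))*conj(1/2 + sqrt(5)/2) + 2*(5)*conj(-1/2 + sqrt(5)/2) + 2*(sqrt(5))*conj(1/2 - sqrt(5)/2) + 2*(5)*conj(-sqrt(5)/2 - 1/2) + 5*(-2)*conj(0) + 5*(4)*conj(0)]
      = (1/20)[(20) + (0) + (-5 - sqrt(5)) + (-5 + 5*sqrt(5)) + (-5 + sqrt(5)) + (-5*sqrt(5) - 5) + (0) + (0)] = 0/20 = 0
  <chi_rho, chi_6> = (1/20)[1*(10)*conj(2) + 1*(0)*conj(2) + 2*(-sqrt(5))*conj(-1/2 + sqrt(5)/2) + 2*(5)*conj(-sqrt(5)/2 - 1/2) + 2*(sqrt(5))*conj(-sqrt(5)/2 - 1/2) + 2*(5)*conj(-1/2 + sqrt(5)/2) + 5*(-2)*conj(0) + 5*(4)*conj(0)]
      = (1/20)[(20) + (0) + (-5 + sqrt(5)) + (-5*sqrt(5) - 5) + (-5 - sqrt(5)) + (-5 + 5*sqrt(5)) + (0) + (0)] = 0/20 = 0
  <chi_rho, chi_7> = (1/20)[1*(10)*conj(2) + 1*(0)*conj(-2) + 2*(-sqrt(5))*conj(1/2 - sqrt(5)/2) + 2*(5)*conj(-sqrt(5)/2 - 1/2) + 2*(sqrt(5))*conj(1/2 + sqrt(5)/2) + 2*(5)*conj(-1/2 + sqrt(5)/2) + 5*(-2)*conj(0) + 5*(4)*conj(0)]
      = (1/20)[(20) + (0) + (5 - sqrt(5)) + (-5*sqrt(5) - 5) + (sqrt(5) + 5) + (-5 + 5*sqrt(5)) + (0) + (0)] = 20/20 = 1
  <chi_rho, chi_8> = (1/20)[1*(10)*conj(2) + 1*(0)*conj(2) + 2*(-sqrt(5))*conj(-sqrt(5)/2 - 1/2) + 2*(5)*conj(-1/2 + sqrt(5)/2) + 2*(sqrt(5))*conj(-1/2 + sqrt(5)/2) + 2*(5)*conj(-sqrt(5)/2 - 1/2) + 5*(-2)*conj(0) + 5*(4)*conj(0)]
      = (1/20)[(20) + (0) + (sqrt(5) + 5) + (-5 + 5*sqrt(5)) + (5 - sqrt(5)) + (-5*sqrt(5) - 5) + (0) + (0)] = 20/20 = 1
Dimension check: dim(rho) = sum (mult * dim) = 2*1 + 1*1 + 0*1 + 3*1 + 0*2 + 0*2 + 1*2 + 1*2 = 10 = chi_rho(e) = 10.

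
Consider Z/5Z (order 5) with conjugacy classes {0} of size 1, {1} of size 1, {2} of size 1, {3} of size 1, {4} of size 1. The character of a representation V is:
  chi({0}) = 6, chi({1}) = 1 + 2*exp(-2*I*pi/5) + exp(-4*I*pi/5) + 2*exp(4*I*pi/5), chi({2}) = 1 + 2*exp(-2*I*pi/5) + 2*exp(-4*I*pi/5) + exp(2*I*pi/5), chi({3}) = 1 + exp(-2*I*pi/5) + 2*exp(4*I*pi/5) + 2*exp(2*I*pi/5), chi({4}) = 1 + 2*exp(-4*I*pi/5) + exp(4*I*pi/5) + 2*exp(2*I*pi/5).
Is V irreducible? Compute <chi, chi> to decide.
Not irreducible (reducible): <chi, chi> = 10 > 1.

Argument: <chi, chi> = (1/|G|) sum_C |C| * |chi(C)|^2 = (1/5)[1*|6|^2 + 1*|1 + 2*exp(-2*I*pi/5) + exp(-4*I*pi/5) + 2*exp(4*I*pi/5)|^2 + 1*|1 + 2*exp(-2*I*pi/5) + 2*exp(-4*I*pi/5) + exp(2*I*pi/5)|^2 + 1*|1 + exp(-2*I*pi/5) + 2*exp(4*I*pi/5) + 2*exp(2*I*pi/5)|^2 + 1*|1 + 2*exp(-4*I*pi/5) + exp(4*I*pi/5) + 2*exp(2*I*pi/5)|^2]
  = (1/5)[(36) + (10 + 6*exp(-2*I*pi/5) + 7*exp(-4*I*pi/5) + 7*exp(4*I*pi/5) + 6*exp(2*I*pi/5)) + (10 + 7*exp(-2*I*pi/5) + 6*exp(-4*I*pi/5) + 6*exp(4*I*pi/5) + 7*exp(2*I*pi/5)) + (10 + 7*exp(-2*I*pi/5) + 6*exp(-4*I*pi/5) + 6*exp(4*I*pi/5) + 7*exp(2*I*pi/5)) + (10 + 6*exp(-2*I*pi/5) + 7*exp(-4*I*pi/5) + 7*exp(4*I*pi/5) + 6*exp(2*I*pi/5))] = 50/5 = 10.
(Exp terms are combined using exp(i*s)*conj(exp(i*t)) = exp(i*(s-t)), and sums of them are collapsed using the identity that for every m > 1 the m distinct m-th roots of unity sum to 0, e.g. 1 + exp(2*I*pi/3) + exp(-2*I*pi/3) = 0.)
A character is irreducible iff <chi, chi> = 1, so this representation is reducible.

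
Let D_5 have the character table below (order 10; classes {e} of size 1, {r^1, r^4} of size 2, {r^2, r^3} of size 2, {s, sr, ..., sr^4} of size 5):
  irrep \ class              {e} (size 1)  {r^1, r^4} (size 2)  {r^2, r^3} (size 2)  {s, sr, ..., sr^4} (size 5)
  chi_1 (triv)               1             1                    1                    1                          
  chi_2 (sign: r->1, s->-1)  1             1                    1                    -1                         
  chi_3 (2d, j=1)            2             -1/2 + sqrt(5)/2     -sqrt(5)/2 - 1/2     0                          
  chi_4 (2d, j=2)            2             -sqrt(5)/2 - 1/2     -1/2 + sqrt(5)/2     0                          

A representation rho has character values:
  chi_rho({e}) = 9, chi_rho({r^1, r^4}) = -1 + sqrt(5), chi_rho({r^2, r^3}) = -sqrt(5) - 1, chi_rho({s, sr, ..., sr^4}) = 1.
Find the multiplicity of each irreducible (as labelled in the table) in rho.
Multiplicities: chi_1: 1, chi_2: 0, chi_3: 3, chi_4: 1.

Why: Use <chi_rho, chi> = (1/|G|) sum_C |C| * chi_rho(C) * conj(chi(C)) with |G| = 10 for each irreducible chi in the table:
  <chi_rho, chi_1> = (1/10)[1*(9)*conj(1) + 2*(-1 + sqrt(5))*conj(1) + 2*(-sqrt(5) - 1)*conj(1) + 5*(1)*conj(1)]
      = (1/10)[(9) + (-2 + 2*sqrt(5)) + (-2*sqrt(5) - 2) + (5)] = 10/10 = 1
  <chi_rho, chi_2> = (1/10)[1*(9)*conj(1) + 2*(-1 + sqrt(5))*conj(1) + 2*(-sqrt(5) - 1)*conj(1) + 5*(1)*conj(-1)]
      = (1/10)[(9) + (-2 + 2*sqrt(5)) + (-2*sqrt(5) - 2) + (-5)] = 0/10 = 0
  <chi_rho, chi_3> = (1/10)[1*(9)*conj(2) + 2*(-1 + sqrt(5))*conj(-1/2 + sqrt(5)/2) + 2*(-sqrt(5) - 1)*conj(-sqrt(5)/2 - 1/2) + 5*(1)*conj(0)]
      = (1/10)[(18) + (6 - 2*sqrt(5)) + (2*sqrt(5) + 6) + (0)] = 30/10 = 3
  <chi_rho, chi_4> = (1/10)[1*(9)*conj(2) + 2*(-1 + sqrt(5))*conj(-sqrt(5)/2 - 1/2) + 2*(-sqrt(5) - 1)*conj(-1/2 + sqrt(5)/2) + 5*(1)*conj(0)]
      = (1/10)[(18) + (-4) + (-4) + (0)] = 10/10 = 1
Dimension check: dim(rho) = sum (mult * dim) = 1*1 + 0*1 + 3*2 + 1*2 = 9 = chi_rho(e) = 9.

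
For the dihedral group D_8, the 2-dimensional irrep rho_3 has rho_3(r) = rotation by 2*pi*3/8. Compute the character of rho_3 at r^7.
chi_{rho_3}(r^7) = 2*cos(2*pi*3*7/8) = -sqrt(2)

Proof sketch: rho_3(r^7) is rotation by angle 2*pi*3*7/8, whose trace is 2*cos(2*pi*3*7/8) = -sqrt(2).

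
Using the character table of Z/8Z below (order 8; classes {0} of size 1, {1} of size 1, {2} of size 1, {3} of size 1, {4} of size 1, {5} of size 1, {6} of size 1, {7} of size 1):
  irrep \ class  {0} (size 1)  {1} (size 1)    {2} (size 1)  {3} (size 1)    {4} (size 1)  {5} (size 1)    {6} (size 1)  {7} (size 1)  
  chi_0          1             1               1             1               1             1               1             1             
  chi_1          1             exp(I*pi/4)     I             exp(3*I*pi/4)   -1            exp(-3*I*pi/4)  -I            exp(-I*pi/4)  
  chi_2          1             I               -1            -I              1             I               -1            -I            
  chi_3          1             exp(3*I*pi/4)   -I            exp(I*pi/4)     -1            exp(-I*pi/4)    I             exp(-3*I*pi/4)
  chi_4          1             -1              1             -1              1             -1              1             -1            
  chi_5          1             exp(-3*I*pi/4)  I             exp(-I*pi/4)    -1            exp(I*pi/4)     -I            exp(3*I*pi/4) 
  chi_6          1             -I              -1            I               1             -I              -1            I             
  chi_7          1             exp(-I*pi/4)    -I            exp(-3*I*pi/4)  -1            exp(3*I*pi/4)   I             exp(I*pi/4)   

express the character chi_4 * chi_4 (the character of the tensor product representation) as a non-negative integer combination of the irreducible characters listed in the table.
chi_4 tensor chi_4 = chi_0 (all other irreducibles have multiplicity 0).

Working: The character of a tensor product is the pointwise product (chi_4 * chi_4)(C) = chi_4(C) * chi_4(C):
  {0}: (1)*(1), {1}: (-1)*(-1), {2}: (1)*(1), {3}: (-1)*(-1), {4}: (1)*(1), {5}: (-1)*(-1), {6}: (1)*(1), {7}: (-1)*(-1)
so (chi_4 * chi_4) takes values
  {0} -> 1, {1} -> 1, {2} -> 1, {3} -> 1, {4} -> 1, {5} -> 1, {6} -> 1, {7} -> 1.
Now take the inner product of this character with each irreducible chi from the table, <chi_4*chi_4, chi> = (1/8) sum_C |C| (chi_4*chi_4)(C) conj(chi(C)):
  <chi_4*chi_4, chi_0> = (1/8)[1*(1)*conj(1) + 1*(1)*conj(1) + 1*(1)*conj(1) + 1*(1)*conj(1) + 1*(1)*conj(1) + 1*(1)*conj(1) + 1*(1)*conj(1) + 1*(1)*conj(1)]
      = (1/8)[(1) + (1) + (1) + (1) + (1) + (1) + (1) + (1)] = 8/8 = 1
  <chi_4*chi_4, chi_1> = (1/8)[1*(1)*conj(1) + 1*(1)*conj(exp(I*pi/4)) + 1*(1)*conj(I) + 1*(1)*conj(exp(3*I*pi/4)) + 1*(1)*conj(-1) + 1*(1)*conj(exp(-3*I*pi/4)) + 1*(1)*conj(-I) + 1*(1)*conj(exp(-I*pi/4))]
      = (1/8)[(1) + (exp(-I*pi/4)) + (-I) + (exp(-3*I*pi/4)) + (-1) + (exp(3*I*pi/4)) + (I) + (exp(I*pi/4))] = 0/8 = 0
  <chi_4*chi_4, chi_2> = (1/8)[1*(1)*conj(1) + 1*(1)*conj(I) + 1*(1)*conj(-1) + 1*(1)*conj(-I) + 1*(1)*conj(1) + 1*(1)*conj(I) + 1*(1)*conj(-1) + 1*(1)*conj(-I)]
      = (1/8)[(1) + (-I) + (-1) + (I) + (1) + (-I) + (-1) + (I)] = 0/8 = 0
  <chi_4*chi_4, chi_3> = (1/8)[1*(1)*conj(1) + 1*(1)*conj(exp(3*I*pi/4)) + 1*(1)*conj(-I) + 1*(1)*conj(exp(I*pi/4)) + 1*(1)*conj(-1) + 1*(1)*conj(exp(-I*pi/4)) + 1*(1)*conj(I) + 1*(1)*conj(exp(-3*I*pi/4))]
      = (1/8)[(1) + (exp(-3*I*pi/4)) + (I) + (exp(-I*pi/4)) + (-1) + (exp(I*pi/4)) + (-I) + (exp(3*I*pi/4))] = 0/8 = 0
  <chi_4*chi_4, chi_4> = (1/8)[1*(1)*conj(1) + 1*(1)*conj(-1) + 1*(1)*conj(1) + 1*(1)*conj(-1) + 1*(1)*conj(1) + 1*(1)*conj(-1) + 1*(1)*conj(1) + 1*(1)*conj(-1)]
      = (1/8)[(1) + (-1) + (1) + (-1) + (1) + (-1) + (1) + (-1)] = 0/8 = 0
  <chi_4*chi_4, chi_5> = (1/8)[1*(1)*conj(1) + 1*(1)*conj(exp(-3*I*pi/4)) + 1*(1)*conj(I) + 1*(1)*conj(exp(-I*pi/4)) + 1*(1)*conj(-1) + 1*(1)*conj(exp(I*pi/4)) + 1*(1)*conj(-I) + 1*(1)*conj(exp(3*I*pi/4))]
      = (1/8)[(1) + (exp(3*I*pi/4)) + (-I) + (exp(I*pi/4)) + (-1) + (exp(-I*pi/4)) + (I) + (exp(-3*I*pi/4))] = 0/8 = 0
  <chi_4*chi_4, chi_6> = (1/8)[1*(1)*conj(1) + 1*(1)*conj(-I) + 1*(1)*conj(-1) + 1*(1)*conj(I) + 1*(1)*conj(1) + 1*(1)*conj(-I) + 1*(1)*conj(-1) + 1*(1)*conj(I)]
      = (1/8)[(1) + (I) + (-1) + (-I) + (1) + (I) + (-1) + (-I)] = 0/8 = 0
  <chi_4*chi_4, chi_7> = (1/8)[1*(1)*conj(1) + 1*(1)*conj(exp(-I*pi/4)) + 1*(1)*conj(-I) + 1*(1)*conj(exp(-3*I*pi/4)) + 1*(1)*conj(-1) + 1*(1)*conj(exp(3*I*pi/4)) + 1*(1)*conj(I) + 1*(1)*conj(exp(I*pi/4))]
      = (1/8)[(1) + (exp(I*pi/4)) + (I) + (exp(3*I*pi/4)) + (-1) + (exp(-3*I*pi/4)) + (-I) + (exp(-I*pi/4))] = 0/8 = 0
(Exp terms are combined using exp(i*s)*conj(exp(i*t)) = exp(i*(s-t)), and sums of them are collapsed using the identity that for every m > 1 the m distinct m-th roots of unity sum to 0, e.g. 1 + exp(2*I*pi/3) + exp(-2*I*pi/3) = 0.)
Hence the multiplicities are chi_0: 1. Dimension check: dim(chi_4)*dim(chi_4) = 1*1 = 1 and sum (mult * dim) = 1*1 = 1.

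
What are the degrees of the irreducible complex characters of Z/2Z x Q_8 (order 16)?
Dimensions: 1, 1, 1, 1, 1, 1, 1, 1, 2, 2

Argument: There are 10 irreducibles (= number of conjugacy classes). Their dimensions d_i satisfy sum d_i^2 = |G| = 16: 1 + 1 + 1 + 1 + 1 + 1 + 1 + 1 + 4 + 4 = 16. (For the product with Z/2Z: each of the 2 1-dim characters of Z/2Z tensors with each irrep of Q_8, giving 2 copies of each Q_8-dimension.)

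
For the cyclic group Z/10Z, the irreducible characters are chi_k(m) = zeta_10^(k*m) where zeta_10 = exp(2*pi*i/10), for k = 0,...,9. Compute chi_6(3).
chi_6(3) = zeta_10^18 = exp(-2*I*pi/5)

Explanation: chi_6(3) = zeta_10^(6*3) = zeta_10^18. Since zeta_10^10 = 1, this equals zeta_10^8 = exp(2*pi*i*8/10) = exp(-2*I*pi/5).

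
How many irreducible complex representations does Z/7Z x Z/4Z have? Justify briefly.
28

Explanation: The number of irreducible complex representations of a finite group equals its number of conjugacy classes. Z/7Z x Z/4Z is abelian of order 28, so every element is its own conjugacy class: 28 classes, so Z/7Z x Z/4Z (order 28) has exactly 28 irreducible complex representations.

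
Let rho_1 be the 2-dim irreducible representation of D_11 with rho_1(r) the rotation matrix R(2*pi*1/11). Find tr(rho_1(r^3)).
chi_{rho_1}(r^3) = 2*cos(2*pi*1*3/11) = -2*cos(5*pi/11)

Proof sketch: rho_1(r^3) is rotation by angle 2*pi*1*3/11, whose trace is 2*cos(2*pi*1*3/11) = -2*cos(5*pi/11).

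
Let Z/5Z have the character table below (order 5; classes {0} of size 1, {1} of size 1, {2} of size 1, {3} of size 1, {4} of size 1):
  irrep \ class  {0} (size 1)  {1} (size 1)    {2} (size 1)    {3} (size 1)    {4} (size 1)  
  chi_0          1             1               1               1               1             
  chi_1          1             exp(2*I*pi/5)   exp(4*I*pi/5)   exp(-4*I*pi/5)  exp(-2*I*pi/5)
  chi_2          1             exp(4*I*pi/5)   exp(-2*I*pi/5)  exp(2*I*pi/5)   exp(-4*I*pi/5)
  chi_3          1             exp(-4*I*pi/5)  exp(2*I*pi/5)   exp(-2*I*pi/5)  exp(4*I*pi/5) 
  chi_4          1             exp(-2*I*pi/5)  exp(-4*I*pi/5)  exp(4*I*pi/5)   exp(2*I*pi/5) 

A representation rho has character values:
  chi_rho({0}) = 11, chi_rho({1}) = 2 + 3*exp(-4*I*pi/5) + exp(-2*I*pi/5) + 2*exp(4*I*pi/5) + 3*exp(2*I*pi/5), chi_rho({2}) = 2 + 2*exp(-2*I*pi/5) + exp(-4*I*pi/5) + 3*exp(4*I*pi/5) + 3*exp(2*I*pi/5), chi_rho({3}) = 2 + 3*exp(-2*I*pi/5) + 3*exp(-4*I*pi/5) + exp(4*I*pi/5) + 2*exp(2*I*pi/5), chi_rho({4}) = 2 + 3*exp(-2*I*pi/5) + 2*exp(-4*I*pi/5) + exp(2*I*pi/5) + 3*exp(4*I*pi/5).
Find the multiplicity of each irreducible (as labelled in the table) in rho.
Multiplicities: chi_0: 2, chi_1: 3, chi_2: 2, chi_3: 3, chi_4: 1.

Reasoning: Use <chi_rho, chi> = (1/|G|) sum_C |C| * chi_rho(C) * conj(chi(C)) with |G| = 5 for each irreducible chi in the table:
  <chi_rho, chi_0> = (1/5)[1*(11)*conj(1) + 1*(2 + 3*exp(-4*I*pi/5) + exp(-2*I*pi/5) + 2*exp(4*I*pi/5) + 3*exp(2*I*pi/5))*conj(1) + 1*(2 + 2*exp(-2*I*pi/5) + exp(-4*I*pi/5) + 3*exp(4*I*pi/5) + 3*exp(2*I*pi/5))*conj(1) + 1*(2 + 3*exp(-2*I*pi/5) + 3*exp(-4*I*pi/5) + exp(4*I*pi/5) + 2*exp(2*I*pi/5))*conj(1) + 1*(2 + 3*exp(-2*I*pi/5) + 2*exp(-4*I*pi/5) + exp(2*I*pi/5) + 3*exp(4*I*pi/5))*conj(1)]
      = (1/5)[(11) + (2 + 3*exp(-4*I*pi/5) + exp(-2*I*pi/5) + 2*exp(4*I*pi/5) + 3*exp(2*I*pi/5)) + (2 + 2*exp(-2*I*pi/5) + exp(-4*I*pi/5) + 3*exp(4*I*pi/5) + 3*exp(2*I*pi/5)) + (2 + 3*exp(-2*I*pi/5) + 3*exp(-4*I*pi/5) + exp(4*I*pi/5) + 2*exp(2*I*pi/5)) + (2 + 3*exp(-2*I*pi/5) + 2*exp(-4*I*pi/5) + exp(2*I*pi/5) + 3*exp(4*I*pi/5))] = 10/5 = 2
  <chi_rho, chi_1> = (1/5)[1*(11)*conj(1) + 1*(2 + 3*exp(-4*I*pi/5) + exp(-2*I*pi/5) + 2*exp(4*I*pi/5) + 3*exp(2*I*pi/5))*conj(exp(2*I*pi/5)) + 1*(2 + 2*exp(-2*I*pi/5) + exp(-4*I*pi/5) + 3*exp(4*I*pi/5) + 3*exp(2*I*pi/5))*conj(exp(4*I*pi/5)) + 1*(2 + 3*exp(-2*I*pi/5) + 3*exp(-4*I*pi/5) + exp(4*I*pi/5) + 2*exp(2*I*pi/5))*conj(exp(-4*I*pi/5)) + 1*(2 + 3*exp(-2*I*pi/5) + 2*exp(-4*I*pi/5) + exp(2*I*pi/5) + 3*exp(4*I*pi/5))*conj(exp(-2*I*pi/5))]
      = (1/5)[(11) + (3 + 2*exp(-2*I*pi/5) + exp(-4*I*pi/5) + 3*exp(4*I*pi/5) + 2*exp(2*I*pi/5)) + (3 + 3*exp(-2*I*pi/5) + 2*exp(-4*I*pi/5) + exp(2*I*pi/5) + 2*exp(4*I*pi/5)) + (3 + 2*exp(-4*I*pi/5) + exp(-2*I*pi/5) + 2*exp(4*I*pi/5) + 3*exp(2*I*pi/5)) + (3 + 2*exp(-2*I*pi/5) + 3*exp(-4*I*pi/5) + exp(4*I*pi/5) + 2*exp(2*I*pi/5))] = 15/5 = 3
  <chi_rho, chi_2> = (1/5)[1*(11)*conj(1) + 1*(2 + 3*exp(-4*I*pi/5) + exp(-2*I*pi/5) + 2*exp(4*I*pi/5) + 3*exp(2*I*pi/5))*conj(exp(4*I*pi/5)) + 1*(2 + 2*exp(-2*I*pi/5) + exp(-4*I*pi/5) + 3*exp(4*I*pi/5) + 3*exp(2*I*pi/5))*conj(exp(-2*I*pi/5)) + 1*(2 + 3*exp(-2*I*pi/5) + 3*exp(-4*I*pi/5) + exp(4*I*pi/5) + 2*exp(2*I*pi/5))*conj(exp(2*I*pi/5)) + 1*(2 + 3*exp(-2*I*pi/5) + 2*exp(-4*I*pi/5) + exp(2*I*pi/5) + 3*exp(4*I*pi/5))*conj(exp(-4*I*pi/5))]
      = (1/5)[(11) + (2 + 3*exp(-2*I*pi/5) + 2*exp(-4*I*pi/5) + exp(4*I*pi/5) + 3*exp(2*I*pi/5)) + (2 + 3*exp(-4*I*pi/5) + exp(-2*I*pi/5) + 3*exp(4*I*pi/5) + 2*exp(2*I*pi/5)) + (2 + 2*exp(-2*I*pi/5) + 3*exp(-4*I*pi/5) + exp(2*I*pi/5) + 3*exp(4*I*pi/5)) + (2 + 3*exp(-2*I*pi/5) + exp(-4*I*pi/5) + 2*exp(4*I*pi/5) + 3*exp(2*I*pi/5))] = 10/5 = 2
  <chi_rho, chi_3> = (1/5)[1*(11)*conj(1) + 1*(2 + 3*exp(-4*I*pi/5) + exp(-2*I*pi/5) + 2*exp(4*I*pi/5) + 3*exp(2*I*pi/5))*conj(exp(-4*I*pi/5)) + 1*(2 + 2*exp(-2*I*pi/5) + exp(-4*I*pi/5) + 3*exp(4*I*pi/5) + 3*exp(2*I*pi/5))*conj(exp(2*I*pi/5)) + 1*(2 + 3*exp(-2*I*pi/5) + 3*exp(-4*I*pi/5) + exp(4*I*pi/5) + 2*exp(2*I*pi/5))*conj(exp(-2*I*pi/5)) + 1*(2 + 3*exp(-2*I*pi/5) + 2*exp(-4*I*pi/5) + exp(2*I*pi/5) + 3*exp(4*I*pi/5))*conj(exp(4*I*pi/5))]
      = (1/5)[(11) + (3 + 2*exp(-2*I*pi/5) + 3*exp(-4*I*pi/5) + exp(2*I*pi/5) + 2*exp(4*I*pi/5)) + (3 + 2*exp(-2*I*pi/5) + 2*exp(-4*I*pi/5) + exp(4*I*pi/5) + 3*exp(2*I*pi/5)) + (3 + 3*exp(-2*I*pi/5) + exp(-4*I*pi/5) + 2*exp(4*I*pi/5) + 2*exp(2*I*pi/5)) + (3 + 2*exp(-4*I*pi/5) + exp(-2*I*pi/5) + 3*exp(4*I*pi/5) + 2*exp(2*I*pi/5))] = 15/5 = 3
  <chi_rho, chi_4> = (1/5)[1*(11)*conj(1) + 1*(2 + 3*exp(-4*I*pi/5) + exp(-2*I*pi/5) + 2*exp(4*I*pi/5) + 3*exp(2*I*pi/5))*conj(exp(-2*I*pi/5)) + 1*(2 + 2*exp(-2*I*pi/5) + exp(-4*I*pi/5) + 3*exp(4*I*pi/5) + 3*exp(2*I*pi/5))*conj(exp(-4*I*pi/5)) + 1*(2 + 3*exp(-2*I*pi/5) + 3*exp(-4*I*pi/5) + exp(4*I*pi/5) + 2*exp(2*I*pi/5))*conj(exp(4*I*pi/5)) + 1*(2 + 3*exp(-2*I*pi/5) + 2*exp(-4*I*pi/5) + exp(2*I*pi/5) + 3*exp(4*I*pi/5))*conj(exp(2*I*pi/5))]
      = (1/5)[(11) + (1 + 3*exp(-2*I*pi/5) + 2*exp(-4*I*pi/5) + 3*exp(4*I*pi/5) + 2*exp(2*I*pi/5)) + (1 + 3*exp(-2*I*pi/5) + 3*exp(-4*I*pi/5) + 2*exp(4*I*pi/5) + 2*exp(2*I*pi/5)) + (1 + 2*exp(-2*I*pi/5) + 2*exp(-4*I*pi/5) + 3*exp(4*I*pi/5) + 3*exp(2*I*pi/5)) + (1 + 2*exp(-2*I*pi/5) + 3*exp(-4*I*pi/5) + 2*exp(4*I*pi/5) + 3*exp(2*I*pi/5))] = 5/5 = 1
(Exp terms are combined using exp(i*s)*conj(exp(i*t)) = exp(i*(s-t)), and sums of them are collapsed using the identity that for every m > 1 the m distinct m-th roots of unity sum to 0, e.g. 1 + exp(2*I*pi/3) + exp(-2*I*pi/3) = 0.)
Dimension check: dim(rho) = sum (mult * dim) = 2*1 + 3*1 + 2*1 + 3*1 + 1*1 = 11 = chi_rho(e) = 11.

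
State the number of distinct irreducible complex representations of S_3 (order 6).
3

Argument: The number of irreducible complex representations of a finite group equals its number of conjugacy classes. Conjugacy classes in S_3 correspond to cycle types, i.e. partitions of 3; there are p(3) = 3 of them, so S_3 (order 6) has exactly 3 irreducible complex representations.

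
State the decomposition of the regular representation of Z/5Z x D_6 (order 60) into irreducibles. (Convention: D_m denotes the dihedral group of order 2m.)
Each irreducible V_i of dimension d_i appears with multiplicity d_i, i.e. rho_reg = (direct sum over all irreducibles V_i) d_i V_i. The irreducible dimensions for Z/5Z x D_6 are 1, 1, 1, 1, 1, 1, 1, 1, 1, 1, 1, 1, 1, 1, 1, 1, 1, 1, 1, 1, 2, 2, 2, 2, 2, 2, 2, 2, 2, 2: 20 irreducibles of dimension 1, each with multiplicity 1; 10 irreducibles of dimension 2, each with multiplicity 2. Total dimension 20*1*1 + 10*2*2 = 60 = |G|.

Argument: General theorem: in the regular representation of a finite group G, each irreducible appears with multiplicity equal to its dimension. Check: dim(rho_reg) = sum d_i^2 = 1 + 1 + 1 + 1 + 1 + 1 + 1 + 1 + 1 + 1 + 1 + 1 + 1 + 1 + 1 + 1 + 1 + 1 + 1 + 1 + 4 + 4 + 4 + 4 + 4 + 4 + 4 + 4 + 4 + 4 = 60 = |G|.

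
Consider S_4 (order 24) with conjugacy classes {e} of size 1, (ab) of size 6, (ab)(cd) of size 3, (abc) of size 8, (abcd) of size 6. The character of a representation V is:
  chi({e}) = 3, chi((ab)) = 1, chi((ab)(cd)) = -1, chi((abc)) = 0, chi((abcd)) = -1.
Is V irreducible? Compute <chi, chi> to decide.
Irreducible: <chi, chi> = 1.

Justification: <chi, chi> = (1/|G|) sum_C |C| * |chi(C)|^2 = (1/24)[1*|3|^2 + 6*|1|^2 + 3*|-1|^2 + 8*|0|^2 + 6*|-1|^2]
  = (1/24)[(9) + (6) + (3) + (0) + (6)] = 24/24 = 1.
A character is irreducible iff <chi, chi> = 1, so this representation is irreducible.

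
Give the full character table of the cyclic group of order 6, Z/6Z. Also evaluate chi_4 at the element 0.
Character table of Z/6Z (irreps indexed chi_0,...,chi_5 with chi_k(m) = zeta_6^(k*m), zeta_6 = exp(2*pi*i/6)):
  irrep \ class  {0} (size 1)  {1} (size 1)    {2} (size 1)    {3} (size 1)  {4} (size 1)    {5} (size 1)  
  chi_0          1             1               1               1             1               1             
  chi_1          1             exp(I*pi/3)     exp(2*I*pi/3)   -1            exp(-2*I*pi/3)  exp(-I*pi/3)  
  chi_2          1             exp(2*I*pi/3)   exp(-2*I*pi/3)  1             exp(2*I*pi/3)   exp(-2*I*pi/3)
  chi_3          1             -1              1               -1            1               -1            
  chi_4          1             exp(-2*I*pi/3)  exp(2*I*pi/3)   1             exp(-2*I*pi/3)  exp(2*I*pi/3) 
  chi_5          1             exp(-I*pi/3)    exp(-2*I*pi/3)  -1            exp(2*I*pi/3)   exp(I*pi/3)   

Spot check: chi_4(0) = zeta_6^(4*0) = zeta_6^0 = 1.

Working: Z/6Z is abelian, so all 6 irreducible complex representations are 1-dimensional. They are given by chi_k(m) = zeta_6^(k*m) for k = 0,...,5. Row orthogonality: sum_m chi_k(m) conj(chi_l(m)) = 6 * [k = l].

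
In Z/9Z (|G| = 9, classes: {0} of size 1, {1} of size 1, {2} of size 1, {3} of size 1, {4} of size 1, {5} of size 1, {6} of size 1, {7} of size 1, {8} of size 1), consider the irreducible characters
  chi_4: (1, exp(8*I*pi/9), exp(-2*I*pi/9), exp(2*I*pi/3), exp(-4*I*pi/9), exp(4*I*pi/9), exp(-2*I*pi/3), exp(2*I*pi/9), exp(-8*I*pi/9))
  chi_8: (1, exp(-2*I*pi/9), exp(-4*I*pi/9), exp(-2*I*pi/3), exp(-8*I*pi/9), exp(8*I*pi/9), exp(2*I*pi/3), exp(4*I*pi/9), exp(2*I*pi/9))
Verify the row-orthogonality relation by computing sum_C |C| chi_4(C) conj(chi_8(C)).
Sum = 0; so <chi_4, chi_8> = 0 (distinct irreducibles are orthogonal).

Working: Compute term by term over conjugacy classes (|C| * chi_4(C) * conj(chi_8(C))):
  1*(1)*conj(1) + 1*(exp(8*I*pi/9))*conj(exp(-2*I*pi/9)) + 1*(exp(-2*I*pi/9))*conj(exp(-4*I*pi/9)) + 1*(exp(2*I*pi/3))*conj(exp(-2*I*pi/3)) + 1*(exp(-4*I*pi/9))*conj(exp(-8*I*pi/9)) + 1*(exp(4*I*pi/9))*conj(exp(8*I*pi/9)) + 1*(exp(-2*I*pi/3))*conj(exp(2*I*pi/3)) + 1*(exp(2*I*pi/9))*conj(exp(4*I*pi/9)) + 1*(exp(-8*I*pi/9))*conj(exp(2*I*pi/9))
  = (1) + (exp(-8*I*pi/9)) + (exp(2*I*pi/9)) + (exp(-2*I*pi/3)) + (exp(4*I*pi/9)) + (exp(-4*I*pi/9)) + (exp(2*I*pi/3)) + (exp(-2*I*pi/9)) + (exp(8*I*pi/9))
  = 0.
(Exp terms are combined using exp(i*s)*conj(exp(i*t)) = exp(i*(s-t)), and sums of them are collapsed using the identity that for every m > 1 the m distinct m-th roots of unity sum to 0, e.g. 1 + exp(2*I*pi/3) + exp(-2*I*pi/3) = 0.)
Dividing by |G| = 9 gives 0/9 = 0, matching the row-orthogonality relation <chi_4, chi_8> = [chi_4 = chi_8].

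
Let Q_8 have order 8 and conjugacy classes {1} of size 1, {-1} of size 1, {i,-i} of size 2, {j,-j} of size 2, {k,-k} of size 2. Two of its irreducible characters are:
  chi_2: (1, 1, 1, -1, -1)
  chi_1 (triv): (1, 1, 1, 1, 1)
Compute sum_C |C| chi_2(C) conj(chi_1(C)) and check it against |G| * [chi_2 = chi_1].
Sum = 0; so <chi_2, chi_1> = 0 (distinct irreducibles are orthogonal).

Working: Compute term by term over conjugacy classes (|C| * chi_2(C) * conj(chi_1(C))):
  1*(1)*conj(1) + 1*(1)*conj(1) + 2*(1)*conj(1) + 2*(-1)*conj(1) + 2*(-1)*conj(1)
  = (1) + (1) + (2) + (-2) + (-2)
  = 0.
Dividing by |G| = 8 gives 0/8 = 0, matching the row-orthogonality relation <chi_2, chi_1> = [chi_2 = chi_1].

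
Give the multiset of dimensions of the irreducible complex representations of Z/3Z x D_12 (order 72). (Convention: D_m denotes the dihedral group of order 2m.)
Dimensions: 1, 1, 1, 1, 1, 1, 1, 1, 1, 1, 1, 1, 2, 2, 2, 2, 2, 2, 2, 2, 2, 2, 2, 2, 2, 2, 2

Why: There are 27 irreducibles (= number of conjugacy classes). Their dimensions d_i satisfy sum d_i^2 = |G| = 72: 1 + 1 + 1 + 1 + 1 + 1 + 1 + 1 + 1 + 1 + 1 + 1 + 4 + 4 + 4 + 4 + 4 + 4 + 4 + 4 + 4 + 4 + 4 + 4 + 4 + 4 + 4 = 72. (For the product with Z/3Z: each of the 3 1-dim characters of Z/3Z tensors with each irrep of D_12, giving 3 copies of each D_12-dimension.)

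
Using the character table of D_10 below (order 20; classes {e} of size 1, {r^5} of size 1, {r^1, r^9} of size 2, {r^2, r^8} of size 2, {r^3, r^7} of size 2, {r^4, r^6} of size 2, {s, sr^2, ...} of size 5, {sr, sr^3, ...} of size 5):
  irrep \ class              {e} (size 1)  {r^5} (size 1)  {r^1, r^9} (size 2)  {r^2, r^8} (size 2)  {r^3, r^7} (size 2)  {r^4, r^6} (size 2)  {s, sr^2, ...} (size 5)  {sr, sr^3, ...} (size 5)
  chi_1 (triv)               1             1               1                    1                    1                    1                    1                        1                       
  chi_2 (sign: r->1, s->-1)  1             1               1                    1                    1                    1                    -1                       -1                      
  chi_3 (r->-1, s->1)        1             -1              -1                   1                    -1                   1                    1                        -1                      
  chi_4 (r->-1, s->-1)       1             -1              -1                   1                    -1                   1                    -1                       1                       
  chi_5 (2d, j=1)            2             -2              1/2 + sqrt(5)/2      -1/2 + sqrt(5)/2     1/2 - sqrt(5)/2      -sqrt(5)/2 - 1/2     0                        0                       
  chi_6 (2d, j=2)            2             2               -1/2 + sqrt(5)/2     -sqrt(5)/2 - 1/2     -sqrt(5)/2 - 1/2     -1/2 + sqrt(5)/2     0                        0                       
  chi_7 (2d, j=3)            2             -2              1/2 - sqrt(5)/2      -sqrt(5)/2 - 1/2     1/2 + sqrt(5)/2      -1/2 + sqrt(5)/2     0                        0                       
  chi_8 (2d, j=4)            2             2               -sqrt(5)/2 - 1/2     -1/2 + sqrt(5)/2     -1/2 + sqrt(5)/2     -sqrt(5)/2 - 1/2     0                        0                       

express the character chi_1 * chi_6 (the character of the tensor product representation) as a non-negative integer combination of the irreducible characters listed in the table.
chi_1 tensor chi_6 = chi_6 (all other irreducibles have multiplicity 0).

Working: The character of a tensor product is the pointwise product (chi_1 * chi_6)(C) = chi_1(C) * chi_6(C):
  {e}: (1)*(2), {r^5}: (1)*(2), {r^1, r^9}: (1)*(-1/2 + sqrt(5)/2), {r^2, r^8}: (1)*(-sqrt(5)/2 - 1/2), {r^3, r^7}: (1)*(-sqrt(5)/2 - 1/2), {r^4, r^6}: (1)*(-1/2 + sqrt(5)/2), {s, sr^2, ...}: (1)*(0), {sr, sr^3, ...}: (1)*(0)
so (chi_1 * chi_6) takes values
  {e} -> 2, {r^5} -> 2, {r^1, r^9} -> -1/2 + sqrt(5)/2, {r^2, r^8} -> -sqrt(5)/2 - 1/2, {r^3, r^7} -> -sqrt(5)/2 - 1/2, {r^4, r^6} -> -1/2 + sqrt(5)/2, {s, sr^2, ...} -> 0, {sr, sr^3, ...} -> 0.
Now take the inner product of this character with each irreducible chi from the table, <chi_1*chi_6, chi> = (1/20) sum_C |C| (chi_1*chi_6)(C) conj(chi(C)):
  <chi_1*chi_6, chi_1> = (1/20)[1*(2)*conj(1) + 1*(2)*conj(1) + 2*(-1/2 + sqrt(5)/2)*conj(1) + 2*(-sqrt(5)/2 - 1/2)*conj(1) + 2*(-sqrt(5)/2 - 1/2)*conj(1) + 2*(-1/2 + sqrt(5)/2)*conj(1) + 5*(0)*conj(1) + 5*(0)*conj(1)]
      = (1/20)[(2) + (2) + (-1 + sqrt(5)) + (-sqrt(5) - 1) + (-sqrt(5) - 1) + (-1 + sqrt(5)) + (0) + (0)] = 0/20 = 0
  <chi_1*chi_6, chi_2> = (1/20)[1*(2)*conj(1) + 1*(2)*conj(1) + 2*(-1/2 + sqrt(5)/2)*conj(1) + 2*(-sqrt(5)/2 - 1/2)*conj(1) + 2*(-sqrt(5)/2 - 1/2)*conj(1) + 2*(-1/2 + sqrt(5)/2)*conj(1) + 5*(0)*conj(-1) + 5*(0)*conj(-1)]
      = (1/20)[(2) + (2) + (-1 + sqrt(5)) + (-sqrt(5) - 1) + (-sqrt(5) - 1) + (-1 + sqrt(5)) + (0) + (0)] = 0/20 = 0
  <chi_1*chi_6, chi_3> = (1/20)[1*(2)*conj(1) + 1*(2)*conj(-1) + 2*(-1/2 + sqrt(5)/2)*conj(-1) + 2*(-sqrt(5)/2 - 1/2)*conj(1) + 2*(-sqrt(5)/2 - 1/2)*conj(-1) + 2*(-1/2 + sqrt(5)/2)*conj(1) + 5*(0)*conj(1) + 5*(0)*conj(-1)]
      = (1/20)[(2) + (-2) + (1 - sqrt(5)) + (-sqrt(5) - 1) + (1 + sqrt(5)) + (-1 + sqrt(5)) + (0) + (0)] = 0/20 = 0
  <chi_1*chi_6, chi_4> = (1/20)[1*(2)*conj(1) + 1*(2)*conj(-1) + 2*(-1/2 + sqrt(5)/2)*conj(-1) + 2*(-sqrt(5)/2 - 1/2)*conj(1) + 2*(-sqrt(5)/2 - 1/2)*conj(-1) + 2*(-1/2 + sqrt(5)/2)*conj(1) + 5*(0)*conj(-1) + 5*(0)*conj(1)]
      = (1/20)[(2) + (-2) + (1 - sqrt(5)) + (-sqrt(5) - 1) + (1 + sqrt(5)) + (-1 + sqrt(5)) + (0) + (0)] = 0/20 = 0
  <chi_1*chi_6, chi_5> = (1/20)[1*(2)*conj(2) + 1*(2)*conj(-2) + 2*(-1/2 + sqrt(5)/2)*conj(1/2 + sqrt(5)/2) + 2*(-sqrt(5)/2 - 1/2)*conj(-1/2 + sqrt(5)/2) + 2*(-sqrt(5)/2 - 1/2)*conj(1/2 - sqrt(5)/2) + 2*(-1/2 + sqrt(5)/2)*conj(-sqrt(5)/2 - 1/2) + 5*(0)*conj(0) + 5*(0)*conj(0)]
      = (1/20)[(4) + (-4) + (2) + (-2) + (2) + (-2) + (0) + (0)] = 0/20 = 0
  <chi_1*chi_6, chi_6> = (1/20)[1*(2)*conj(2) + 1*(2)*conj(2) + 2*(-1/2 + sqrt(5)/2)*conj(-1/2 + sqrt(5)/2) + 2*(-sqrt(5)/2 - 1/2)*conj(-sqrt(5)/2 - 1/2) + 2*(-sqrt(5)/2 - 1/2)*conj(-sqrt(5)/2 - 1/2) + 2*(-1/2 + sqrt(5)/2)*conj(-1/2 + sqrt(5)/2) + 5*(0)*conj(0) + 5*(0)*conj(0)]
      = (1/20)[(4) + (4) + (3 - sqrt(5)) + (sqrt(5) + 3) + (sqrt(5) + 3) + (3 - sqrt(5)) + (0) + (0)] = 20/20 = 1
  <chi_1*chi_6, chi_7> = (1/20)[1*(2)*conj(2) + 1*(2)*conj(-2) + 2*(-1/2 + sqrt(5)/2)*conj(1/2 - sqrt(5)/2) + 2*(-sqrt(5)/2 - 1/2)*conj(-sqrt(5)/2 - 1/2) + 2*(-sqrt(5)/2 - 1/2)*conj(1/2 + sqrt(5)/2) + 2*(-1/2 + sqrt(5)/2)*conj(-1/2 + sqrt(5)/2) + 5*(0)*conj(0) + 5*(0)*conj(0)]
      = (1/20)[(4) + (-4) + (-3 + sqrt(5)) + (sqrt(5) + 3) + (-3 - sqrt(5)) + (3 - sqrt(5)) + (0) + (0)] = 0/20 = 0
  <chi_1*chi_6, chi_8> = (1/20)[1*(2)*conj(2) + 1*(2)*conj(2) + 2*(-1/2 + sqrt(5)/2)*conj(-sqrt(5)/2 - 1/2) + 2*(-sqrt(5)/2 - 1/2)*conj(-1/2 + sqrt(5)/2) + 2*(-sqrt(5)/2 - 1/2)*conj(-1/2 + sqrt(5)/2) + 2*(-1/2 + sqrt(5)/2)*conj(-sqrt(5)/2 - 1/2) + 5*(0)*conj(0) + 5*(0)*conj(0)]
      = (1/20)[(4) + (4) + (-2) + (-2) + (-2) + (-2) + (0) + (0)] = 0/20 = 0
Hence the multiplicities are chi_6: 1. Dimension check: dim(chi_1)*dim(chi_6) = 1*2 = 2 and sum (mult * dim) = 1*2 = 2.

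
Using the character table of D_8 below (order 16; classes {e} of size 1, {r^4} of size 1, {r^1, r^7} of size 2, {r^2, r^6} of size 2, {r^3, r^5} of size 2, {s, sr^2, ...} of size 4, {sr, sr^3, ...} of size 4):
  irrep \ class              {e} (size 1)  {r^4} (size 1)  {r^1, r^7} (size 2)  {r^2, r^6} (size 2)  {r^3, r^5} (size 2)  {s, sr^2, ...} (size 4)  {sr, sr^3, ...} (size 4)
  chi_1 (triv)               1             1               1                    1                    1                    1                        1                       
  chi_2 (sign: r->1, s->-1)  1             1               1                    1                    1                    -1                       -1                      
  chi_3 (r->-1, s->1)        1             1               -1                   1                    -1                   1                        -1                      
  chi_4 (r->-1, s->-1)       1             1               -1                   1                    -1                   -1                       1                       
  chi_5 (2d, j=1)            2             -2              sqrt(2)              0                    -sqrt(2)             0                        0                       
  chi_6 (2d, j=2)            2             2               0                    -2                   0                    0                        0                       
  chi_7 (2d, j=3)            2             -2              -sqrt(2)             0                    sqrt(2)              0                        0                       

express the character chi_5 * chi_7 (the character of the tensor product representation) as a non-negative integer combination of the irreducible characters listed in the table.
chi_5 tensor chi_7 = chi_3 + chi_4 + chi_6 (all other irreducibles have multiplicity 0).

Argument: The character of a tensor product is the pointwise product (chi_5 * chi_7)(C) = chi_5(C) * chi_7(C):
  {e}: (2)*(2), {r^4}: (-2)*(-2), {r^1, r^7}: (sqrt(2))*(-sqrt(2)), {r^2, r^6}: (0)*(0), {r^3, r^5}: (-sqrt(2))*(sqrt(2)), {s, sr^2, ...}: (0)*(0), {sr, sr^3, ...}: (0)*(0)
so (chi_5 * chi_7) takes values
  {e} -> 4, {r^4} -> 4, {r^1, r^7} -> -2, {r^2, r^6} -> 0, {r^3, r^5} -> -2, {s, sr^2, ...} -> 0, {sr, sr^3, ...} -> 0.
Now take the inner product of this character with each irreducible chi from the table, <chi_5*chi_7, chi> = (1/16) sum_C |C| (chi_5*chi_7)(C) conj(chi(C)):
  <chi_5*chi_7, chi_1> = (1/16)[1*(4)*conj(1) + 1*(4)*conj(1) + 2*(-2)*conj(1) + 2*(0)*conj(1) + 2*(-2)*conj(1) + 4*(0)*conj(1) + 4*(0)*conj(1)]
      = (1/16)[(4) + (4) + (-4) + (0) + (-4) + (0) + (0)] = 0/16 = 0
  <chi_5*chi_7, chi_2> = (1/16)[1*(4)*conj(1) + 1*(4)*conj(1) + 2*(-2)*conj(1) + 2*(0)*conj(1) + 2*(-2)*conj(1) + 4*(0)*conj(-1) + 4*(0)*conj(-1)]
      = (1/16)[(4) + (4) + (-4) + (0) + (-4) + (0) + (0)] = 0/16 = 0
  <chi_5*chi_7, chi_3> = (1/16)[1*(4)*conj(1) + 1*(4)*conj(1) + 2*(-2)*conj(-1) + 2*(0)*conj(1) + 2*(-2)*conj(-1) + 4*(0)*conj(1) + 4*(0)*conj(-1)]
      = (1/16)[(4) + (4) + (4) + (0) + (4) + (0) + (0)] = 16/16 = 1
  <chi_5*chi_7, chi_4> = (1/16)[1*(4)*conj(1) + 1*(4)*conj(1) + 2*(-2)*conj(-1) + 2*(0)*conj(1) + 2*(-2)*conj(-1) + 4*(0)*conj(-1) + 4*(0)*conj(1)]
      = (1/16)[(4) + (4) + (4) + (0) + (4) + (0) + (0)] = 16/16 = 1
  <chi_5*chi_7, chi_5> = (1/16)[1*(4)*conj(2) + 1*(4)*conj(-2) + 2*(-2)*conj(sqrt(2)) + 2*(0)*conj(0) + 2*(-2)*conj(-sqrt(2)) + 4*(0)*conj(0) + 4*(0)*conj(0)]
      = (1/16)[(8) + (-8) + (-4*sqrt(2)) + (0) + (4*sqrt(2)) + (0) + (0)] = 0/16 = 0
  <chi_5*chi_7, chi_6> = (1/16)[1*(4)*conj(2) + 1*(4)*conj(2) + 2*(-2)*conj(0) + 2*(0)*conj(-2) + 2*(-2)*conj(0) + 4*(0)*conj(0) + 4*(0)*conj(0)]
      = (1/16)[(8) + (8) + (0) + (0) + (0) + (0) + (0)] = 16/16 = 1
  <chi_5*chi_7, chi_7> = (1/16)[1*(4)*conj(2) + 1*(4)*conj(-2) + 2*(-2)*conj(-sqrt(2)) + 2*(0)*conj(0) + 2*(-2)*conj(sqrt(2)) + 4*(0)*conj(0) + 4*(0)*conj(0)]
      = (1/16)[(8) + (-8) + (4*sqrt(2)) + (0) + (-4*sqrt(2)) + (0) + (0)] = 0/16 = 0
Hence the multiplicities are chi_3: 1, chi_4: 1, chi_6: 1. Dimension check: dim(chi_5)*dim(chi_7) = 2*2 = 4 and sum (mult * dim) = 1*1 + 1*1 + 1*2 = 4.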